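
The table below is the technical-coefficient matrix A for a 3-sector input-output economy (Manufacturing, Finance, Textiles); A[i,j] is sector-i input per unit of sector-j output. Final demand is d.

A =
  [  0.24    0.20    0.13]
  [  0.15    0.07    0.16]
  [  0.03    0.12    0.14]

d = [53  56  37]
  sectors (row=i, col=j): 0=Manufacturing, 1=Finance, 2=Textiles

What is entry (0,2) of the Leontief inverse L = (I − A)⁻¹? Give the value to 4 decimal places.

L[0,2] = 0.2728

Form M = I − A:
  [  0.76   -0.20   -0.13]
  [ -0.15    0.93   -0.16]
  [ -0.03   -0.12    0.86]
Leontief inverse L = M⁻¹:
  [  1.3926    0.3347    0.2728]
  [  0.2387    1.1591    0.2517]
  [  0.0819    0.1734    1.2074]
Total output x = L · d:
  x_0 = 1.3926·53 + 0.3347·56 + 0.2728·37 = 102.6436
  x_1 = 0.2387·53 + 1.1591·56 + 0.2517·37 = 86.8738
  x_2 = 0.0819·53 + 0.1734·56 + 1.2074·37 = 58.7258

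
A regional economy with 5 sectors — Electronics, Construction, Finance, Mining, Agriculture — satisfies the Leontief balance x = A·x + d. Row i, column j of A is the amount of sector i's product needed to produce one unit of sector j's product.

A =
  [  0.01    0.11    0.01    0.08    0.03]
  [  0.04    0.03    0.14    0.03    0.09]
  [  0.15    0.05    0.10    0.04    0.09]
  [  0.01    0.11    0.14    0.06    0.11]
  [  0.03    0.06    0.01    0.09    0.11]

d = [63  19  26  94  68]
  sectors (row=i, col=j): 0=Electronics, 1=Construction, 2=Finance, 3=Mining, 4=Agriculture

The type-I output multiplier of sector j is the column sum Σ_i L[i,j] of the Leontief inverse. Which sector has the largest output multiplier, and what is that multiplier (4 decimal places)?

Agriculture (1.6691)

Form M = I − A:
  [  0.99   -0.11   -0.01   -0.08   -0.03]
  [ -0.04    0.97   -0.14   -0.03   -0.09]
  [ -0.15   -0.05    0.90   -0.04   -0.09]
  [ -0.01   -0.11   -0.14    0.94   -0.11]
  [ -0.03   -0.06   -0.01   -0.09    0.89]
Leontief inverse L = M⁻¹:
  [  1.0259    0.1342    0.0485    0.0999    0.0654]
  [  0.0746    1.0638    0.1773    0.0608    0.1355]
  [  0.1821    0.0975    1.1424    0.0808    0.1415]
  [  0.0523    0.1513    0.1968    1.0980    0.1727]
  [  0.0469    0.0926    0.0463    0.1194    1.1540]
Total output x = L · d:
  x_0 = 1.0259·63 + 0.1342·19 + 0.0485·26 + 0.0999·94 + 0.0654·68 = 82.2826
  x_1 = 0.0746·63 + 1.0638·19 + 0.1773·26 + 0.0608·94 + 0.1355·68 = 44.4518
  x_2 = 0.1821·63 + 0.0975·19 + 1.1424·26 + 0.0808·94 + 0.1415·68 = 60.2446
  x_3 = 0.0523·63 + 0.1513·19 + 0.1968·26 + 1.0980·94 + 0.1727·68 = 126.2390
  x_4 = 0.0469·63 + 0.0926·19 + 0.0463·26 + 0.1194·94 + 1.1540·68 = 95.6175
Output multipliers (column sums of L):
  Electronics: 1.3818
  Construction: 1.5394
  Finance: 1.6114
  Mining: 1.4589
  Agriculture: 1.6691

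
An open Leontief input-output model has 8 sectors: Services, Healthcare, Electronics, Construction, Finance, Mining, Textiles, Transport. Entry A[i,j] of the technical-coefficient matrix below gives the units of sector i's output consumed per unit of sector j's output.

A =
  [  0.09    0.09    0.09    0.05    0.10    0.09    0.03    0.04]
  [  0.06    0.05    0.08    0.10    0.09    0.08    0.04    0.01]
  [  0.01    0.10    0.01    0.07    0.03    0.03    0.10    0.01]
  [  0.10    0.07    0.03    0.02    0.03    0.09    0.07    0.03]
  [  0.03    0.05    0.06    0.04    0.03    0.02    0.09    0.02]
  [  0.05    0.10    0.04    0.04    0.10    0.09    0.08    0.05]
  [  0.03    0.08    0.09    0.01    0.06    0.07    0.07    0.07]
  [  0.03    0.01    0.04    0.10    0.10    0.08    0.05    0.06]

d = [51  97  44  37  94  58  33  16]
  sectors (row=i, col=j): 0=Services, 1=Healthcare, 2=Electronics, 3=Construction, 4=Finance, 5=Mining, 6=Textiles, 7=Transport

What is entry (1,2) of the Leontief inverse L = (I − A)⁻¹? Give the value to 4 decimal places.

L[1,2] = 0.1309

Form M = I − A:
  [  0.91   -0.09   -0.09   -0.05   -0.10   -0.09   -0.03   -0.04]
  [ -0.06    0.95   -0.08   -0.10   -0.09   -0.08   -0.04   -0.01]
  [ -0.01   -0.10    0.99   -0.07   -0.03   -0.03   -0.10   -0.01]
  [ -0.10   -0.07   -0.03    0.98   -0.03   -0.09   -0.07   -0.03]
  [ -0.03   -0.05   -0.06   -0.04    0.97   -0.02   -0.09   -0.02]
  [ -0.05   -0.10   -0.04   -0.04   -0.10    0.91   -0.08   -0.05]
  [ -0.03   -0.08   -0.09   -0.01   -0.06   -0.07    0.93   -0.07]
  [ -0.03   -0.01   -0.04   -0.10   -0.10   -0.08   -0.05    0.94]
Leontief inverse L = M⁻¹:
  [  1.1440    0.1678    0.1503    0.1086    0.1724    0.1620    0.1031    0.0755]
  [  0.1090    1.1198    0.1309    0.1464    0.1493    0.1431    0.1057    0.0413]
  [  0.0453    0.1473    1.0515    0.1037    0.0746    0.0781    0.1445    0.0345]
  [  0.1441    0.1325    0.0816    1.0646    0.0922    0.1509    0.1245    0.0616]
  [  0.0597    0.0956    0.0965    0.0716    1.0702    0.0621    0.1330    0.0429]
  [  0.0998    0.1714    0.1000    0.0943    0.1699    1.1593    0.1493    0.0865]
  [  0.0691    0.1417    0.1390    0.0600    0.1201    0.1284    1.1312    0.1015]
  [  0.0735    0.0699    0.0858    0.1415    0.1548    0.1382    0.1108    1.0920]
Total output x = L · d:
  x_0 = 1.1440·51 + 0.1678·97 + 0.1503·44 + 0.1086·37 + 0.1724·94 + 0.1620·58 + 0.1031·33 + 0.0755·16 = 115.4606
  x_1 = 0.1090·51 + 1.1198·97 + 0.1309·44 + 0.1464·37 + 0.1493·94 + 0.1431·58 + 0.1057·33 + 0.0413·16 = 151.8326
  x_2 = 0.0453·51 + 0.1473·97 + 1.0515·44 + 0.1037·37 + 0.0746·94 + 0.0781·58 + 0.1445·33 + 0.0345·16 = 83.5626
  x_3 = 0.1441·51 + 0.1325·97 + 0.0816·44 + 1.0646·37 + 0.0922·94 + 0.1509·58 + 0.1245·33 + 0.0616·16 = 85.6986
  x_4 = 0.0597·51 + 0.0956·97 + 0.0965·44 + 0.0716·37 + 1.0702·94 + 0.0621·58 + 0.1330·33 + 0.0429·16 = 128.4955
  x_5 = 0.0998·51 + 0.1714·97 + 0.1000·44 + 0.0943·37 + 0.1699·94 + 1.1593·58 + 0.1493·33 + 0.0865·16 = 119.1224
  x_6 = 0.0691·51 + 0.1417·97 + 0.1390·44 + 0.0600·37 + 0.1201·94 + 0.1284·58 + 1.1312·33 + 0.1015·16 = 83.2931
  x_7 = 0.0735·51 + 0.0699·97 + 0.0858·44 + 0.1415·37 + 0.1548·94 + 0.1382·58 + 0.1108·33 + 1.0920·16 = 63.2324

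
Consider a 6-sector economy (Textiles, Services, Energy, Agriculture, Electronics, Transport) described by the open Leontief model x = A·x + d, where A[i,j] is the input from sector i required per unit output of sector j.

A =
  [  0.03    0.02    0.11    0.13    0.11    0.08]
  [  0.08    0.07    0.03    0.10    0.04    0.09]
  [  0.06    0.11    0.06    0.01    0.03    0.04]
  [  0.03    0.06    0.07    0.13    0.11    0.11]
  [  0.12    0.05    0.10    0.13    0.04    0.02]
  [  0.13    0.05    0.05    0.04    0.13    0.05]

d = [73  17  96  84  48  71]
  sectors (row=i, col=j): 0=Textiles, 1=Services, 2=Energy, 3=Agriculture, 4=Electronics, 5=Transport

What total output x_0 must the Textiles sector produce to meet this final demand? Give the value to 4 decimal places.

132.8072

Form M = I − A:
  [  0.97   -0.02   -0.11   -0.13   -0.11   -0.08]
  [ -0.08    0.93   -0.03   -0.10   -0.04   -0.09]
  [ -0.06   -0.11    0.94   -0.01   -0.03   -0.04]
  [ -0.03   -0.06   -0.07    0.87   -0.11   -0.11]
  [ -0.12   -0.05   -0.10   -0.13    0.96   -0.02]
  [ -0.13   -0.05   -0.05   -0.04   -0.13    0.95]
Leontief inverse L = M⁻¹:
  [  1.0937    0.0737    0.1715    0.2062    0.1755    0.1339]
  [  0.1339    1.1121    0.0824    0.1707    0.1030    0.1420]
  [  0.1001    0.1433    1.0958    0.0578    0.0686    0.0763]
  [  0.1007    0.1153    0.1343    1.2144    0.1826    0.1695]
  [  0.1717    0.0997    0.1604    0.2076    1.1049    0.0780]
  [  0.1897    0.0947    0.1131    0.1198    0.1919    1.1002]
Total output x = L · d:
  x_0 = 1.0937·73 + 0.0737·17 + 0.1715·96 + 0.2062·84 + 0.1755·48 + 0.1339·71 = 132.8072
  x_1 = 0.1339·73 + 1.1121·17 + 0.0824·96 + 0.1707·84 + 0.1030·48 + 0.1420·71 = 65.9574
  x_2 = 0.1001·73 + 0.1433·17 + 1.0958·96 + 0.0578·84 + 0.0686·48 + 0.0763·71 = 128.5014
  x_3 = 0.1007·73 + 0.1153·17 + 0.1343·96 + 1.2144·84 + 0.1826·48 + 0.1695·71 = 145.0167
  x_4 = 0.1717·73 + 0.0997·17 + 0.1604·96 + 0.2076·84 + 1.1049·48 + 0.0780·71 = 105.6366
  x_5 = 0.1897·73 + 0.0947·17 + 0.1131·96 + 0.1198·84 + 0.1919·48 + 1.1002·71 = 123.7066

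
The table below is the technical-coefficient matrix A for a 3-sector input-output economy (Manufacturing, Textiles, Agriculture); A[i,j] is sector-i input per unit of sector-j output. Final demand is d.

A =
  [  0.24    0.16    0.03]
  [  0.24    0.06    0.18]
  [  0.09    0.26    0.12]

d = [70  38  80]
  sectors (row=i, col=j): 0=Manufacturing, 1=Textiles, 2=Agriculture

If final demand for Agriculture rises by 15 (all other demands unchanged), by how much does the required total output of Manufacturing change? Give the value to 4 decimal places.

Form M = I − A:
  [  0.76   -0.16   -0.03]
  [ -0.24    0.94   -0.18]
  [ -0.09   -0.26    0.88]
Leontief inverse L = M⁻¹:
  [  1.4130    0.2691    0.1032]
  [  0.4117    1.2060    0.2607]
  [  0.2662    0.3838    1.2240]
Total output x = L · d:
  x_0 = 1.4130·70 + 0.2691·38 + 0.1032·80 = 117.3884
  x_1 = 0.4117·70 + 1.2060·38 + 0.2607·80 = 95.5076
  x_2 = 0.2662·70 + 0.3838·38 + 1.2240·80 = 131.1329
Δx_0 = L[0,2] · Δd_2 = 0.1032 · 15 = 1.5480

1.5480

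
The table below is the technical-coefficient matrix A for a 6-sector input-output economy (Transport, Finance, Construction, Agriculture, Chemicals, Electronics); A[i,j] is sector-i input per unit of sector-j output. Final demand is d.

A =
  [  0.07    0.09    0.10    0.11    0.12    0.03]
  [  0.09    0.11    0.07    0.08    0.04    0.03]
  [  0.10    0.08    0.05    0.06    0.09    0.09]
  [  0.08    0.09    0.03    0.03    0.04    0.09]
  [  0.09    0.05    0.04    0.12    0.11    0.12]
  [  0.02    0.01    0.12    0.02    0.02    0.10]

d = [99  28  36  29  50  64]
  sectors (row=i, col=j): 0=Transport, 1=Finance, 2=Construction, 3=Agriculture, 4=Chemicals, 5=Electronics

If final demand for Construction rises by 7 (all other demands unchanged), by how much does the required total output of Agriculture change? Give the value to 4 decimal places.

0.5416

Form M = I − A:
  [  0.93   -0.09   -0.10   -0.11   -0.12   -0.03]
  [ -0.09    0.89   -0.07   -0.08   -0.04   -0.03]
  [ -0.10   -0.08    0.95   -0.06   -0.09   -0.09]
  [ -0.08   -0.09   -0.03    0.97   -0.04   -0.09]
  [ -0.09   -0.05   -0.04   -0.12    0.89   -0.12]
  [ -0.02   -0.01   -0.12   -0.02   -0.02    0.90]
Leontief inverse L = M⁻¹:
  [  1.1434    0.1596    0.1585    0.1780    0.1877    0.1021]
  [  0.1483    1.1690    0.1202    0.1338    0.0925    0.0816]
  [  0.1606    0.1381    1.1090    0.1198    0.1488    0.1527]
  [  0.1245    0.1342    0.0774    1.0738    0.0819    0.1347]
  [  0.1553    0.1116    0.1042    0.1823    1.1726    0.1939]
  [  0.0547    0.0404    0.1568    0.0493    0.0529    1.1419]
Total output x = L · d:
  x_0 = 1.1434·99 + 0.1596·28 + 0.1585·36 + 0.1780·29 + 0.1877·50 + 0.1021·64 = 144.4524
  x_1 = 0.1483·99 + 1.1690·28 + 0.1202·36 + 0.1338·29 + 0.0925·50 + 0.0816·64 = 65.4711
  x_2 = 0.1606·99 + 0.1381·28 + 1.1090·36 + 0.1198·29 + 0.1488·50 + 0.1527·64 = 80.3795
  x_3 = 0.1245·99 + 0.1342·28 + 0.0774·36 + 1.0738·29 + 0.0819·50 + 0.1347·64 = 62.7266
  x_4 = 0.1553·99 + 0.1116·28 + 0.1042·36 + 0.1823·29 + 1.1726·50 + 0.1939·64 = 98.5828
  x_5 = 0.0547·99 + 0.0404·28 + 0.1568·36 + 0.0493·29 + 0.0529·50 + 1.1419·64 = 89.3505
Δx_3 = L[3,2] · Δd_2 = 0.0774 · 7 = 0.5416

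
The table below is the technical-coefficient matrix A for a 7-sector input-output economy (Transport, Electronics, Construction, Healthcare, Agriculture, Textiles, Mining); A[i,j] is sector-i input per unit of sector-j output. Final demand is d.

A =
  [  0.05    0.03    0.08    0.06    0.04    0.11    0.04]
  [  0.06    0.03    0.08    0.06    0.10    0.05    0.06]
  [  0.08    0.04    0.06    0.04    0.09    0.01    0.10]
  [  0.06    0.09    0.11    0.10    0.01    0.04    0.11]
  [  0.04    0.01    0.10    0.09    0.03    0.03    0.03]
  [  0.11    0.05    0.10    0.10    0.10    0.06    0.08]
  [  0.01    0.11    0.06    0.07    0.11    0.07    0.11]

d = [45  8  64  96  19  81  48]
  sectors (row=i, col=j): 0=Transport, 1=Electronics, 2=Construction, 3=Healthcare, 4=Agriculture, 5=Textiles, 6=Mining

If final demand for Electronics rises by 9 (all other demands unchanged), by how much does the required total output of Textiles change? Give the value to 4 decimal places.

0.9745

Form M = I − A:
  [  0.95   -0.03   -0.08   -0.06   -0.04   -0.11   -0.04]
  [ -0.06    0.97   -0.08   -0.06   -0.10   -0.05   -0.06]
  [ -0.08   -0.04    0.94   -0.04   -0.09   -0.01   -0.10]
  [ -0.06   -0.09   -0.11    0.90   -0.01   -0.04   -0.11]
  [ -0.04   -0.01   -0.10   -0.09    0.97   -0.03   -0.03]
  [ -0.11   -0.05   -0.10   -0.10   -0.10    0.94   -0.08]
  [ -0.01   -0.11   -0.06   -0.07   -0.11   -0.07    0.89]
Leontief inverse L = M⁻¹:
  [  1.0993    0.0713    0.1460    0.1185    0.0944    0.1496    0.1019]
  [  0.1058    1.0714    0.1478    0.1198    0.1528    0.0900    0.1216]
  [  0.1191    0.0808    1.1225    0.0953    0.1415    0.0505    0.1580]
  [  0.1150    0.1471    0.1896    1.1700    0.0806    0.0899    0.1918]
  [  0.0767    0.0444    0.1513    0.1346    1.0694    0.0589    0.0814]
  [  0.1729    0.1083    0.1929    0.1815    0.1720    1.1174    0.1654]
  [  0.0656    0.1642    0.1444    0.1455    0.1815    0.1184    1.1886]
Total output x = L · d:
  x_0 = 1.0993·45 + 0.0713·8 + 0.1460·64 + 0.1185·96 + 0.0944·19 + 0.1496·81 + 0.1019·48 = 89.5606
  x_1 = 0.1058·45 + 1.0714·8 + 0.1478·64 + 0.1198·96 + 0.1528·19 + 0.0900·81 + 0.1216·48 = 50.3236
  x_2 = 0.1191·45 + 0.0808·8 + 1.1225·64 + 0.0953·96 + 0.1415·19 + 0.0505·81 + 0.1580·48 = 101.3574
  x_3 = 0.1150·45 + 0.1471·8 + 0.1896·64 + 1.1700·96 + 0.0806·19 + 0.0899·81 + 0.1918·48 = 148.8270
  x_4 = 0.0767·45 + 0.0444·8 + 0.1513·64 + 0.1346·96 + 1.0694·19 + 0.0589·81 + 0.0814·48 = 55.4094
  x_5 = 0.1729·45 + 0.1083·8 + 0.1929·64 + 0.1815·96 + 0.1720·19 + 1.1174·81 + 0.1654·48 = 140.1411
  x_6 = 0.0656·45 + 0.1642·8 + 0.1444·64 + 0.1455·96 + 0.1815·19 + 0.1184·81 + 1.1886·48 = 97.5679
Δx_5 = L[5,1] · Δd_1 = 0.1083 · 9 = 0.9745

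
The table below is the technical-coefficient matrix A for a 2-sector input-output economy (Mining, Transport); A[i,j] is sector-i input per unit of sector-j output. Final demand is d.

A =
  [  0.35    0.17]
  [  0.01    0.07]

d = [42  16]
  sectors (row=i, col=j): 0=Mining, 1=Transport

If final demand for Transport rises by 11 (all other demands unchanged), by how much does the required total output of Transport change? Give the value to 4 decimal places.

11.8613

Form M = I − A:
  [  0.65   -0.17]
  [ -0.01    0.93]
Leontief inverse L = M⁻¹:
  [  1.5428    0.2820]
  [  0.0166    1.0783]
Total output x = L · d:
  x_0 = 1.5428·42 + 0.2820·16 = 69.3099
  x_1 = 0.0166·42 + 1.0783·16 = 17.9496
Δx_1 = L[1,1] · Δd_1 = 1.0783 · 11 = 11.8613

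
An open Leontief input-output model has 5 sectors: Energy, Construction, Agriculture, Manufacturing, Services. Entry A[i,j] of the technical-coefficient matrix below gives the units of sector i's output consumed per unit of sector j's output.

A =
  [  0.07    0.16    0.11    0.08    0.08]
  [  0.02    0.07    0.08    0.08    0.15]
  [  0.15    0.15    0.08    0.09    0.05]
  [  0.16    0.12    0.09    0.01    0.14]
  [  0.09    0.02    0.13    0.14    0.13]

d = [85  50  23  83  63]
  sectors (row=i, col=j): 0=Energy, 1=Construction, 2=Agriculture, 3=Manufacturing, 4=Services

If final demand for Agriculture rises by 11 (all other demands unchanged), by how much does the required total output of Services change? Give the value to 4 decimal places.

2.5466

Form M = I − A:
  [  0.93   -0.16   -0.11   -0.08   -0.08]
  [ -0.02    0.93   -0.08   -0.08   -0.15]
  [ -0.15   -0.15    0.92   -0.09   -0.05]
  [ -0.16   -0.12   -0.09    0.99   -0.14]
  [ -0.09   -0.02   -0.13   -0.14    0.87]
Leontief inverse L = M⁻¹:
  [  1.1592    0.2568    0.2031    0.1595    0.1882]
  [  0.0990    1.1423    0.1595    0.1486    0.2391]
  [  0.2403    0.2567    1.1774    0.1700    0.1614]
  [  0.2492    0.2212    0.1919    1.1008    0.2492]
  [  0.1982    0.1268    0.2315    0.2225    1.2386]
Total output x = L · d:
  x_0 = 1.1592·85 + 0.2568·50 + 0.2031·23 + 0.1595·83 + 0.1882·63 = 141.1437
  x_1 = 0.0990·85 + 1.1423·50 + 0.1595·23 + 0.1486·83 + 0.2391·63 = 96.6042
  x_2 = 0.2403·85 + 0.2567·50 + 1.1774·23 + 0.1700·83 + 0.1614·63 = 84.6177
  x_3 = 0.2492·85 + 0.2212·50 + 0.1919·23 + 1.1008·83 + 0.2492·63 = 143.7296
  x_4 = 0.1982·85 + 0.1268·50 + 0.2315·23 + 0.2225·83 + 1.2386·63 = 125.0086
Δx_4 = L[4,2] · Δd_2 = 0.2315 · 11 = 2.5466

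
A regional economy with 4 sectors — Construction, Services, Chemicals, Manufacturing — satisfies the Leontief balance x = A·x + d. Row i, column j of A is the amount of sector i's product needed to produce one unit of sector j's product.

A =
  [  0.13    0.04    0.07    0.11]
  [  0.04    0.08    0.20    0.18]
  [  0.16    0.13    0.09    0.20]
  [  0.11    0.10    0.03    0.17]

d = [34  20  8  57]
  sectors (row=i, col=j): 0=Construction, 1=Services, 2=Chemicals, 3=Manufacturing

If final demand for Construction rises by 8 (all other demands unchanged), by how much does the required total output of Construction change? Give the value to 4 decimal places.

9.6153

Form M = I − A:
  [  0.87   -0.04   -0.07   -0.11]
  [ -0.04    0.92   -0.20   -0.18]
  [ -0.16   -0.13    0.91   -0.20]
  [ -0.11   -0.10   -0.03    0.83]
Leontief inverse L = M⁻¹:
  [  1.2019    0.0917    0.1195    0.2080]
  [  0.1483    1.1700    0.2798    0.3408]
  [  0.2736    0.2187    1.1801    0.3681]
  [  0.1871    0.1610    0.0922    1.2867]
Total output x = L · d:
  x_0 = 1.2019·34 + 0.0917·20 + 0.1195·8 + 0.2080·57 = 55.5103
  x_1 = 0.1483·34 + 1.1700·20 + 0.2798·8 + 0.3408·57 = 50.1076
  x_2 = 0.2736·34 + 0.2187·20 + 1.1801·8 + 0.3681·57 = 44.0968
  x_3 = 0.1871·34 + 0.1610·20 + 0.0922·8 + 1.2867·57 = 83.6624
Δx_0 = L[0,0] · Δd_0 = 1.2019 · 8 = 9.6153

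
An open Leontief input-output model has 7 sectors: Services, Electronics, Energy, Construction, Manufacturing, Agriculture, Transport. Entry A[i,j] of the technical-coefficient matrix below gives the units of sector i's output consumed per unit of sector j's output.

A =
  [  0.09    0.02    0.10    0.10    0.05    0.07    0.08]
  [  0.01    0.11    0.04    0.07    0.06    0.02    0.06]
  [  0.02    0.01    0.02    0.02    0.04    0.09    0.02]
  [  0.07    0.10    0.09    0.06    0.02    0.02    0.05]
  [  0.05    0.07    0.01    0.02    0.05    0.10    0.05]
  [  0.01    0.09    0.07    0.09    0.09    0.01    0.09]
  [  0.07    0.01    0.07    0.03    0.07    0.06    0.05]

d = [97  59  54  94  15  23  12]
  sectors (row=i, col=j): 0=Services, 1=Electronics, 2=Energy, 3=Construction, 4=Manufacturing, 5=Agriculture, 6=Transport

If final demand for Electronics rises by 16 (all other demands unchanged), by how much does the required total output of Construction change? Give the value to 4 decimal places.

2.1996

Form M = I − A:
  [  0.91   -0.02   -0.10   -0.10   -0.05   -0.07   -0.08]
  [ -0.01    0.89   -0.04   -0.07   -0.06   -0.02   -0.06]
  [ -0.02   -0.01    0.98   -0.02   -0.04   -0.09   -0.02]
  [ -0.07   -0.10   -0.09    0.94   -0.02   -0.02   -0.05]
  [ -0.05   -0.07   -0.01   -0.02    0.95   -0.10   -0.05]
  [ -0.01   -0.09   -0.07   -0.09   -0.09    0.99   -0.09]
  [ -0.07   -0.01   -0.07   -0.03   -0.07   -0.06    0.95]
Leontief inverse L = M⁻¹:
  [  1.1301    0.0637    0.1494    0.1451    0.0930    0.1147    0.1257]
  [  0.0345    1.1496    0.0706    0.1003    0.0909    0.0488    0.0917]
  [  0.0342    0.0333    1.0404    0.0412    0.0619    0.1073    0.0425]
  [  0.0987    0.1375    0.1269    1.0963    0.0537    0.0540    0.0853]
  [  0.0740    0.1074    0.0433    0.0548    1.0847    0.1272    0.0859]
  [  0.0415    0.1334    0.1063    0.1237    0.1263    1.0483    0.1266]
  [  0.0973    0.0399    0.1023    0.0613    0.1020    0.0942    1.0830]
Total output x = L · d:
  x_0 = 1.1301·97 + 0.0637·59 + 0.1494·54 + 0.1451·94 + 0.0930·15 + 0.1147·23 + 0.1257·12 = 140.6259
  x_1 = 0.0345·97 + 1.1496·59 + 0.0706·54 + 0.1003·94 + 0.0909·15 + 0.0488·23 + 0.0917·12 = 87.9982
  x_2 = 0.0342·97 + 0.0333·59 + 1.0404·54 + 0.0412·94 + 0.0619·15 + 0.1073·23 + 0.0425·12 = 69.2464
  x_3 = 0.0987·97 + 0.1375·59 + 0.1269·54 + 1.0963·94 + 0.0537·15 + 0.0540·23 + 0.0853·12 = 130.6647
  x_4 = 0.0740·97 + 0.1074·59 + 0.0433·54 + 0.0548·94 + 1.0847·15 + 0.1272·23 + 0.0859·12 = 41.2260
  x_5 = 0.0415·97 + 0.1334·59 + 0.1063·54 + 0.1237·94 + 0.1263·15 + 1.0483·23 + 0.1266·12 = 56.7910
  x_6 = 0.0973·97 + 0.0399·59 + 0.1023·54 + 0.0613·94 + 0.1020·15 + 0.0942·23 + 1.0830·12 = 39.7729
Δx_3 = L[3,1] · Δd_1 = 0.1375 · 16 = 2.1996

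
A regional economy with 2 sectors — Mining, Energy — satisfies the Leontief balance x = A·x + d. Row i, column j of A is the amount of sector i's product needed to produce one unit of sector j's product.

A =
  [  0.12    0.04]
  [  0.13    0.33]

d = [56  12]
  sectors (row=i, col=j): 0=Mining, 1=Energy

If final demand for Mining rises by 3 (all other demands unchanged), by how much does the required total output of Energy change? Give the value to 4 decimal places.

0.6674

Form M = I − A:
  [  0.88   -0.04]
  [ -0.13    0.67]
Leontief inverse L = M⁻¹:
  [  1.1465    0.0684]
  [  0.2225    1.5058]
Total output x = L · d:
  x_0 = 1.1465·56 + 0.0684·12 = 65.0240
  x_1 = 0.2225·56 + 1.5058·12 = 30.5270
Δx_1 = L[1,0] · Δd_0 = 0.2225 · 3 = 0.6674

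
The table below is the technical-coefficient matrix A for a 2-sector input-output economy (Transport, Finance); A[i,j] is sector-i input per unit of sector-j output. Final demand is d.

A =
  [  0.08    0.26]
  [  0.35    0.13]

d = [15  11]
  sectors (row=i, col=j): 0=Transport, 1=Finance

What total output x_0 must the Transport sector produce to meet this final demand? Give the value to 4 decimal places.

Form M = I − A:
  [  0.92   -0.26]
  [ -0.35    0.87]
Leontief inverse L = M⁻¹:
  [  1.2264    0.3665]
  [  0.4934    1.2969]
Total output x = L · d:
  x_0 = 1.2264·15 + 0.3665·11 = 22.4274
  x_1 = 0.4934·15 + 1.2969·11 = 21.6662

22.4274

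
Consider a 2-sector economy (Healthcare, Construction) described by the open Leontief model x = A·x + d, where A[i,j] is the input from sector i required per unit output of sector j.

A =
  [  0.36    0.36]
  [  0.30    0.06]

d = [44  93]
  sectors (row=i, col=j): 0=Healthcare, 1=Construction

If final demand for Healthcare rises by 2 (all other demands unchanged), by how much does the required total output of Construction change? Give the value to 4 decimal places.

1.2156

Form M = I − A:
  [  0.64   -0.36]
  [ -0.30    0.94]
Leontief inverse L = M⁻¹:
  [  1.9044    0.7293]
  [  0.6078    1.2966]
Total output x = L · d:
  x_0 = 1.9044·44 + 0.7293·93 = 151.6207
  x_1 = 0.6078·44 + 1.2966·93 = 147.3258
Δx_1 = L[1,0] · Δd_0 = 0.6078 · 2 = 1.2156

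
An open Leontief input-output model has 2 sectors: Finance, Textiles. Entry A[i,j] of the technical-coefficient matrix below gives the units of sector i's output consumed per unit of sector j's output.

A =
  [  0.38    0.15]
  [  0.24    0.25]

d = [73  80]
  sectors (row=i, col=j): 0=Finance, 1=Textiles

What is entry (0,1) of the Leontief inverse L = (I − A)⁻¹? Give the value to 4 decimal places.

Form M = I − A:
  [  0.62   -0.15]
  [ -0.24    0.75]
Leontief inverse L = M⁻¹:
  [  1.7483    0.3497]
  [  0.5594    1.4452]
Total output x = L · d:
  x_0 = 1.7483·73 + 0.3497·80 = 155.5944
  x_1 = 0.5594·73 + 1.4452·80 = 156.4569

L[0,1] = 0.3497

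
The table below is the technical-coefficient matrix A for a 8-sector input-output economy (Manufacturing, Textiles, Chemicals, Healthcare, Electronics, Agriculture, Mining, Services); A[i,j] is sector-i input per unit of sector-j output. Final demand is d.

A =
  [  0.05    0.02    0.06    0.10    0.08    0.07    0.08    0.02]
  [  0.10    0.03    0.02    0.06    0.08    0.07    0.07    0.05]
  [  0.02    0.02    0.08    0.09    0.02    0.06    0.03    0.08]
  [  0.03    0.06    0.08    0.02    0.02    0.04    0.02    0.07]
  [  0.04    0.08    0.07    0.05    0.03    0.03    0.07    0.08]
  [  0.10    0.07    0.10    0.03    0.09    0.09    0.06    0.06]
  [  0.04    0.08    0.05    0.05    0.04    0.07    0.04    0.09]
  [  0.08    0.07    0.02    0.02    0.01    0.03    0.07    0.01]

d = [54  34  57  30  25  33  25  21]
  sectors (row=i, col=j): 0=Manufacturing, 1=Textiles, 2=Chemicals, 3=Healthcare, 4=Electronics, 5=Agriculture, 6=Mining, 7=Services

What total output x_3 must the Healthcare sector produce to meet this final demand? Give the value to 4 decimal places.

51.8626

Form M = I − A:
  [  0.95   -0.02   -0.06   -0.10   -0.08   -0.07   -0.08   -0.02]
  [ -0.10    0.97   -0.02   -0.06   -0.08   -0.07   -0.07   -0.05]
  [ -0.02   -0.02    0.92   -0.09   -0.02   -0.06   -0.03   -0.08]
  [ -0.03   -0.06   -0.08    0.98   -0.02   -0.04   -0.02   -0.07]
  [ -0.04   -0.08   -0.07   -0.05    0.97   -0.03   -0.07   -0.08]
  [ -0.10   -0.07   -0.10   -0.03   -0.09    0.91   -0.06   -0.06]
  [ -0.04   -0.08   -0.05   -0.05   -0.04   -0.07    0.96   -0.09]
  [ -0.08   -0.07   -0.02   -0.02   -0.01   -0.03   -0.07    0.99]
Leontief inverse L = M⁻¹:
  [  1.0957    0.0678    0.1158    0.1441    0.1183    0.1193    0.1243    0.0732]
  [  0.1495    1.0778    0.0734    0.1060    0.1220    0.1204    0.1192    0.0989]
  [  0.0588    0.0572    1.1234    0.1239    0.0484    0.0990    0.0652    0.1195]
  [  0.0659    0.0899    0.1146    1.0527    0.0471    0.0748    0.0532    0.1027]
  [  0.0861    0.1214    0.1143    0.0917    1.0652    0.0754    0.1130    0.1245]
  [  0.1625    0.1263    0.1668    0.0909    0.1425    1.1542    0.1213    0.1221]
  [  0.0907    0.1238    0.0973    0.0915    0.0787    0.1175    1.0861    0.1346]
  [  0.1138    0.0985    0.0526    0.0531    0.0408    0.0657    0.1025    1.0420]
Total output x = L · d:
  x_0 = 1.0957·54 + 0.0678·34 + 0.1158·57 + 0.1441·30 + 0.1183·25 + 0.1193·33 + 0.1243·25 + 0.0732·21 = 83.9346
  x_1 = 0.1495·54 + 1.0778·34 + 0.0734·57 + 0.1060·30 + 0.1220·25 + 0.1204·33 + 0.1192·25 + 0.0989·21 = 64.1582
  x_2 = 0.0588·54 + 0.0572·34 + 1.1234·57 + 0.1239·30 + 0.0484·25 + 0.0990·33 + 0.0652·25 + 0.1195·21 = 81.4878
  x_3 = 0.0659·54 + 0.0899·34 + 0.1146·57 + 1.0527·30 + 0.0471·25 + 0.0748·33 + 0.0532·25 + 0.1027·21 = 51.8626
  x_4 = 0.0861·54 + 0.1214·34 + 0.1143·57 + 0.0917·30 + 1.0652·25 + 0.0754·33 + 0.1130·25 + 0.1245·21 = 52.6051
  x_5 = 0.1625·54 + 0.1263·34 + 0.1668·57 + 0.0909·30 + 0.1425·25 + 1.1542·33 + 0.1213·25 + 0.1221·21 = 72.5496
  x_6 = 0.0907·54 + 0.1238·34 + 0.0973·57 + 0.0915·30 + 0.0787·25 + 0.1175·33 + 1.0861·25 + 0.1346·21 = 53.2238
  x_7 = 0.1138·54 + 0.0985·34 + 0.0526·57 + 0.0531·30 + 0.0408·25 + 0.0657·33 + 0.1025·25 + 1.0420·21 = 41.7182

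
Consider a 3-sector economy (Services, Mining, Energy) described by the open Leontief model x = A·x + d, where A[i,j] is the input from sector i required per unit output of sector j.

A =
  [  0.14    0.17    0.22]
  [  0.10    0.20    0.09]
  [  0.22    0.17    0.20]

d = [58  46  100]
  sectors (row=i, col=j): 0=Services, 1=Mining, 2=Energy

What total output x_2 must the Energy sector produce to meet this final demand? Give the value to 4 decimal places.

Form M = I − A:
  [  0.86   -0.17   -0.22]
  [ -0.10    0.80   -0.09]
  [ -0.22   -0.17    0.80]
Leontief inverse L = M⁻¹:
  [  1.3074    0.3629    0.4004]
  [  0.2089    1.3386    0.2080]
  [  0.4039    0.3842    1.4043]
Total output x = L · d:
  x_0 = 1.3074·58 + 0.3629·46 + 0.4004·100 = 132.5594
  x_1 = 0.2089·58 + 1.3386·46 + 0.2080·100 = 94.4924
  x_2 = 0.4039·58 + 0.3842·46 + 1.4043·100 = 181.5335

181.5335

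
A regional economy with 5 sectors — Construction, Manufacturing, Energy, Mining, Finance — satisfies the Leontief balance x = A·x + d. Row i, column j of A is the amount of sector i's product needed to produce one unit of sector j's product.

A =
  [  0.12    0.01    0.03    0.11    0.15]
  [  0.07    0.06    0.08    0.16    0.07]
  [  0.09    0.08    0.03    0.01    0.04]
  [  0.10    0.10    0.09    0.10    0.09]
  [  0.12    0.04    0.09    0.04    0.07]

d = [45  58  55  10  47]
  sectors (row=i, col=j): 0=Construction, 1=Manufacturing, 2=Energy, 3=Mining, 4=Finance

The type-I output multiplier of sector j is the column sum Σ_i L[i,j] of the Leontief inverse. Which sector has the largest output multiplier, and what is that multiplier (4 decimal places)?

Form M = I − A:
  [  0.88   -0.01   -0.03   -0.11   -0.15]
  [ -0.07    0.94   -0.08   -0.16   -0.07]
  [ -0.09   -0.08    0.97   -0.01   -0.04]
  [ -0.10   -0.10   -0.09    0.90   -0.09]
  [ -0.12   -0.04   -0.09   -0.04    0.93]
Leontief inverse L = M⁻¹:
  [  1.1959    0.0459    0.0761    0.1648    0.2156]
  [  0.1445    1.1056    0.1286    0.2216    0.1335]
  [  0.1322    0.0998    1.0551    0.0491    0.0790]
  [  0.1803    0.1449    0.1406    1.1675    0.1590]
  [  0.1811    0.0694    0.1235    0.0858    1.1233]
Total output x = L · d:
  x_0 = 1.1959·45 + 0.0459·58 + 0.0761·55 + 0.1648·10 + 0.2156·47 = 72.4398
  x_1 = 0.1445·45 + 1.1056·58 + 0.1286·55 + 0.2216·10 + 0.1335·47 = 86.1861
  x_2 = 0.1322·45 + 0.0998·58 + 1.0551·55 + 0.0491·10 + 0.0790·47 = 73.9723
  x_3 = 0.1803·45 + 0.1449·58 + 0.1406·55 + 1.1675·10 + 0.1590·47 = 43.3951
  x_4 = 0.1811·45 + 0.0694·58 + 0.1235·55 + 0.0858·10 + 1.1233·47 = 72.6167
Output multipliers (column sums of L):
  Construction: 1.8339
  Manufacturing: 1.4655
  Energy: 1.5239
  Mining: 1.6887
  Finance: 1.7103

Construction (1.8339)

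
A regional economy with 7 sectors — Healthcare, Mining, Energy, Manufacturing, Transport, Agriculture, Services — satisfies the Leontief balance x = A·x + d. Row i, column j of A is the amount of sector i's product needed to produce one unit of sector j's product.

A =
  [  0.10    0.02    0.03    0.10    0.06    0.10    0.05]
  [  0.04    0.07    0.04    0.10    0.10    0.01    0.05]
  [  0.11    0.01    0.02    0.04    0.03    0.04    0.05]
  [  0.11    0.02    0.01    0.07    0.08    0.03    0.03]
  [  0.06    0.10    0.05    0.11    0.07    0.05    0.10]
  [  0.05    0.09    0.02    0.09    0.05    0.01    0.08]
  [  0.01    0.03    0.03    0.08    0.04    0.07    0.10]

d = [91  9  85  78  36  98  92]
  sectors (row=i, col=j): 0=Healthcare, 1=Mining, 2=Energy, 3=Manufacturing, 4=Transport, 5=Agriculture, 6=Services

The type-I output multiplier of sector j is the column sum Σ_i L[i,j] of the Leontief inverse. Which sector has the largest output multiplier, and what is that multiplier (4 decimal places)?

Manufacturing (2.0011)

Form M = I − A:
  [  0.90   -0.02   -0.03   -0.10   -0.06   -0.10   -0.05]
  [ -0.04    0.93   -0.04   -0.10   -0.10   -0.01   -0.05]
  [ -0.11   -0.01    0.98   -0.04   -0.03   -0.04   -0.05]
  [ -0.11   -0.02   -0.01    0.93   -0.08   -0.03   -0.03]
  [ -0.06   -0.10   -0.05   -0.11    0.93   -0.05   -0.10]
  [ -0.05   -0.09   -0.02   -0.09   -0.05    0.99   -0.08]
  [ -0.01   -0.03   -0.03   -0.08   -0.04   -0.07    0.90]
Leontief inverse L = M⁻¹:
  [  1.1563    0.0572    0.0508    0.1674    0.1085    0.1370    0.1000]
  [  0.0892    1.1041    0.0607    0.1605    0.1466    0.0416    0.0950]
  [  0.1469    0.0319    1.0341    0.0847    0.0608    0.0685    0.0831]
  [  0.1552    0.0489    0.0277    1.1245    0.1192    0.0623    0.0691]
  [  0.1205    0.1427    0.0757    0.1875    1.1286    0.0906    0.1585]
  [  0.0935    0.1203    0.0390    0.1469    0.0940    1.0402    0.1218]
  [  0.0471    0.0585    0.0459    0.1297    0.0762    0.0957    1.1408]
Total output x = L · d:
  x_0 = 1.1563·91 + 0.0572·9 + 0.0508·85 + 0.1674·78 + 0.1085·36 + 0.1370·98 + 0.1000·92 = 149.6498
  x_1 = 0.0892·91 + 1.1041·9 + 0.0607·85 + 0.1605·78 + 0.1466·36 + 0.0416·98 + 0.0950·92 = 53.8244
  x_2 = 0.1469·91 + 0.0319·9 + 1.0341·85 + 0.0847·78 + 0.0608·36 + 0.0685·98 + 0.0831·92 = 124.7025
  x_3 = 0.1552·91 + 0.0489·9 + 0.0277·85 + 1.1245·78 + 0.1192·36 + 0.0623·98 + 0.0691·92 = 121.3779
  x_4 = 0.1205·91 + 0.1427·9 + 0.0757·85 + 0.1875·78 + 1.1286·36 + 0.0906·98 + 0.1585·92 = 97.4024
  x_5 = 0.0935·91 + 0.1203·9 + 0.0390·85 + 0.1469·78 + 0.0940·36 + 1.0402·98 + 0.1218·92 = 140.8969
  x_6 = 0.0471·91 + 0.0585·9 + 0.0459·85 + 0.1297·78 + 0.0762·36 + 0.0957·98 + 1.1408·92 = 135.9127
Output multipliers (column sums of L):
  Healthcare: 1.8088
  Mining: 1.5637
  Energy: 1.3340
  Manufacturing: 2.0011
  Transport: 1.7339
  Agriculture: 1.5358
  Services: 1.7684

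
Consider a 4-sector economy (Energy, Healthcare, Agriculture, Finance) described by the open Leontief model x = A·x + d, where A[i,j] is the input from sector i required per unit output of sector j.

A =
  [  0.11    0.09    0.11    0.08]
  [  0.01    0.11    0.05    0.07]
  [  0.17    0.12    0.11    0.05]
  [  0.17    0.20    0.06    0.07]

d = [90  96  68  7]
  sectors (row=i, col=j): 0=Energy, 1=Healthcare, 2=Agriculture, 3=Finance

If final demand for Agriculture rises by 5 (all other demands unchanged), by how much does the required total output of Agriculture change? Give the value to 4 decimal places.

5.8607

Form M = I − A:
  [  0.89   -0.09   -0.11   -0.08]
  [ -0.01    0.89   -0.05   -0.07]
  [ -0.17   -0.12    0.89   -0.05]
  [ -0.17   -0.20   -0.06    0.93]
Leontief inverse L = M⁻¹:
  [  1.1803    0.1691    0.1637    0.1231]
  [  0.0460    1.1601    0.0773    0.0954]
  [  0.2452    0.2052    1.1721    0.0996]
  [  0.2415    0.2936    0.1222    1.1247]
Total output x = L · d:
  x_0 = 1.1803·90 + 0.1691·96 + 0.1637·68 + 0.1231·7 = 134.4455
  x_1 = 0.0460·90 + 1.1601·96 + 0.0773·68 + 0.0954·7 = 121.4383
  x_2 = 0.2452·90 + 0.2052·96 + 1.1721·68 + 0.0996·7 = 122.1723
  x_3 = 0.2415·90 + 0.2936·96 + 0.1222·68 + 1.1247·7 = 66.1008
Δx_2 = L[2,2] · Δd_2 = 1.1721 · 5 = 5.8607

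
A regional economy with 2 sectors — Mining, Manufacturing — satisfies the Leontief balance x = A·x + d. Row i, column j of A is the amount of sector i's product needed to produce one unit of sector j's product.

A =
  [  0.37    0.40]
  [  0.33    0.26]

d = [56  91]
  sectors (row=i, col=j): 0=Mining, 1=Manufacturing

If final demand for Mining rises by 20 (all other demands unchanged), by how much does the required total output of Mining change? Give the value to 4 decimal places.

Form M = I − A:
  [  0.63   -0.40]
  [ -0.33    0.74]
Leontief inverse L = M⁻¹:
  [  2.2142    1.1969]
  [  0.9874    1.8851]
Total output x = L · d:
  x_0 = 2.2142·56 + 1.1969·91 = 232.9144
  x_1 = 0.9874·56 + 1.8851·91 = 226.8402
Δx_0 = L[0,0] · Δd_0 = 2.2142 · 20 = 44.2849

44.2849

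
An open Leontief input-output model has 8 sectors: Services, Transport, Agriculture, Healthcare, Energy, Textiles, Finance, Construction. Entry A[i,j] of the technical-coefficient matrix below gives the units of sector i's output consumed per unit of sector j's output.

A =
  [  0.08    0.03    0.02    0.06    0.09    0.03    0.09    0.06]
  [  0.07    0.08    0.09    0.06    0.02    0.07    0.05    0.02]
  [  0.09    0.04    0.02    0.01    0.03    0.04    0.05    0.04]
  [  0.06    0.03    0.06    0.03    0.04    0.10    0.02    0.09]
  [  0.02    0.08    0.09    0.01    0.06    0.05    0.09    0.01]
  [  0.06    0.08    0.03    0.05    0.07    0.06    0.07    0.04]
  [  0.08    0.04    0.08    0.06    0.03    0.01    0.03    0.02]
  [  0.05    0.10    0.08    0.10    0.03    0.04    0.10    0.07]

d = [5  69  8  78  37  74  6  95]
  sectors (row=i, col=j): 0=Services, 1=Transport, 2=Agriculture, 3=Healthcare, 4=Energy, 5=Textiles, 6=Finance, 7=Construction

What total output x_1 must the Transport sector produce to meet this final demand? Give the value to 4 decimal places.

102.8682

Form M = I − A:
  [  0.92   -0.03   -0.02   -0.06   -0.09   -0.03   -0.09   -0.06]
  [ -0.07    0.92   -0.09   -0.06   -0.02   -0.07   -0.05   -0.02]
  [ -0.09   -0.04    0.98   -0.01   -0.03   -0.04   -0.05   -0.04]
  [ -0.06   -0.03   -0.06    0.97   -0.04   -0.10   -0.02   -0.09]
  [ -0.02   -0.08   -0.09   -0.01    0.94   -0.05   -0.09   -0.01]
  [ -0.06   -0.08   -0.03   -0.05   -0.07    0.94   -0.07   -0.04]
  [ -0.08   -0.04   -0.08   -0.06   -0.03   -0.01    0.97   -0.02]
  [ -0.05   -0.10   -0.08   -0.10   -0.03   -0.04   -0.10    0.93]
Leontief inverse L = M⁻¹:
  [  1.1306    0.0766    0.0693    0.0987    0.1288    0.0676    0.1410    0.0944]
  [  0.1247    1.1247    0.1328    0.0966    0.0573    0.1101    0.0973    0.0547]
  [  0.1276    0.0727    1.0518    0.0392    0.0587    0.0652    0.0874    0.0641]
  [  0.1093    0.0782    0.1022    1.0688    0.0774    0.1375    0.0715    0.1248]
  [  0.0668    0.1205    0.1310    0.0400    1.0900    0.0818    0.1306    0.0345]
  [  0.1117    0.1281    0.0787    0.0884    0.1077    1.0998    0.1197    0.0729]
  [  0.1213    0.0718    0.1120    0.0867    0.0589    0.0397    1.0667    0.0479]
  [  0.1169    0.1568    0.1391    0.1484    0.0726    0.0901    0.1573    1.1146]
Total output x = L · d:
  x_0 = 1.1306·5 + 0.0766·69 + 0.0693·8 + 0.0987·78 + 0.1288·37 + 0.0676·74 + 0.1410·6 + 0.0944·95 = 38.7733
  x_1 = 0.1247·5 + 1.1247·69 + 0.1328·8 + 0.0966·78 + 0.0573·37 + 0.1101·74 + 0.0973·6 + 0.0547·95 = 102.8682
  x_2 = 0.1276·5 + 0.0727·69 + 1.0518·8 + 0.0392·78 + 0.0587·37 + 0.0652·74 + 0.0874·6 + 0.0641·95 = 30.7441
  x_3 = 0.1093·5 + 0.0782·69 + 0.1022·8 + 1.0688·78 + 0.0774·37 + 0.1375·74 + 0.0715·6 + 0.1248·95 = 115.4549
  x_4 = 0.0668·5 + 0.1205·69 + 0.1310·8 + 0.0400·78 + 1.0900·37 + 0.0818·74 + 0.1306·6 + 0.0345·95 = 63.2570
  x_5 = 0.1117·5 + 0.1281·69 + 0.0787·8 + 0.0884·78 + 0.1077·37 + 1.0998·74 + 0.1197·6 + 0.0729·95 = 109.9359
  x_6 = 0.1213·5 + 0.0718·69 + 0.1120·8 + 0.0867·78 + 0.0589·37 + 0.0397·74 + 1.0667·6 + 0.0479·95 = 29.2845
  x_7 = 0.1169·5 + 0.1568·69 + 0.1391·8 + 0.1484·78 + 0.0726·37 + 0.0901·74 + 0.1573·6 + 1.1146·95 = 140.2732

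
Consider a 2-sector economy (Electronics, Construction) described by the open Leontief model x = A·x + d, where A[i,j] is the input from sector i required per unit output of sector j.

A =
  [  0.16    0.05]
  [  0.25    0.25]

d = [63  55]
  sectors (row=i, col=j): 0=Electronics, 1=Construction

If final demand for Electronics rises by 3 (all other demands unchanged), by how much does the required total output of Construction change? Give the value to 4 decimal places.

1.2146

Form M = I − A:
  [  0.84   -0.05]
  [ -0.25    0.75]
Leontief inverse L = M⁻¹:
  [  1.2146    0.0810]
  [  0.4049    1.3603]
Total output x = L · d:
  x_0 = 1.2146·63 + 0.0810·55 = 80.9717
  x_1 = 0.4049·63 + 1.3603·55 = 100.3239
Δx_1 = L[1,0] · Δd_0 = 0.4049 · 3 = 1.2146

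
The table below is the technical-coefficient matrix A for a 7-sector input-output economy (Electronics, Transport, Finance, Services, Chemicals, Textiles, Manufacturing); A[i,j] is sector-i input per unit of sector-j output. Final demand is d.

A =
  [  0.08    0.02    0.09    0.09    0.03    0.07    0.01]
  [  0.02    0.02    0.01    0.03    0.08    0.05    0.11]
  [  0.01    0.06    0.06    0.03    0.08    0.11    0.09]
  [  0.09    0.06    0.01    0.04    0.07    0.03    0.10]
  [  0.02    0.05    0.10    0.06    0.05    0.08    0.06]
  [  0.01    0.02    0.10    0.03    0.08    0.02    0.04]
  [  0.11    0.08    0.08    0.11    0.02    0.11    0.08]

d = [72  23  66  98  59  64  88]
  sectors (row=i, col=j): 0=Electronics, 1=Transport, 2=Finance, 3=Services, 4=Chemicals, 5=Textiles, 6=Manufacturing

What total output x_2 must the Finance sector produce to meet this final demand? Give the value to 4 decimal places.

Form M = I − A:
  [  0.92   -0.02   -0.09   -0.09   -0.03   -0.07   -0.01]
  [ -0.02    0.98   -0.01   -0.03   -0.08   -0.05   -0.11]
  [ -0.01   -0.06    0.94   -0.03   -0.08   -0.11   -0.09]
  [ -0.09   -0.06   -0.01    0.96   -0.07   -0.03   -0.10]
  [ -0.02   -0.05   -0.10   -0.06    0.95   -0.08   -0.06]
  [ -0.01   -0.02   -0.10   -0.03   -0.08    0.98   -0.04]
  [ -0.11   -0.08   -0.08   -0.11   -0.02   -0.11    0.92]
Leontief inverse L = M⁻¹:
  [  1.1107    0.0486    0.1321    0.1238    0.0700    0.1122    0.0537]
  [  0.0510    1.0482    0.0507    0.0659    0.1098    0.0905    0.1491]
  [  0.0427    0.0947    1.1123    0.0710    0.1248    0.1612    0.1435]
  [  0.1293    0.0915    0.0570    1.0843    0.1062    0.0786    0.1461]
  [  0.0516    0.0836    0.1466    0.0973    1.0941    0.1293    0.1125]
  [  0.0315    0.0462    0.1354    0.0577    0.1115    1.0599    0.0787]
  [  0.1613    0.1235    0.1431    0.1654    0.0786    0.1742    1.1481]
Total output x = L · d:
  x_0 = 1.1107·72 + 0.0486·23 + 0.1321·66 + 0.1238·98 + 0.0700·59 + 0.1122·64 + 0.0537·88 = 117.9791
  x_1 = 0.0510·72 + 1.0482·23 + 0.0507·66 + 0.0659·98 + 0.1098·59 + 0.0905·64 + 0.1491·88 = 62.9773
  x_2 = 0.0427·72 + 0.0947·23 + 1.1123·66 + 0.0710·98 + 0.1248·59 + 0.1612·64 + 0.1435·88 = 115.9306
  x_3 = 0.1293·72 + 0.0915·23 + 0.0570·66 + 1.0843·98 + 0.1062·59 + 0.0786·64 + 0.1461·88 = 145.5803
  x_4 = 0.0516·72 + 0.0836·23 + 0.1466·66 + 0.0973·98 + 1.0941·59 + 0.1293·64 + 0.1125·88 = 107.5721
  x_5 = 0.0315·72 + 0.0462·23 + 0.1354·66 + 0.0577·98 + 0.1115·59 + 1.0599·64 + 0.0787·88 = 99.2681
  x_6 = 0.1613·72 + 0.1235·23 + 0.1431·66 + 0.1654·98 + 0.0786·59 + 0.1742·64 + 1.1481·88 = 156.9295

115.9306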